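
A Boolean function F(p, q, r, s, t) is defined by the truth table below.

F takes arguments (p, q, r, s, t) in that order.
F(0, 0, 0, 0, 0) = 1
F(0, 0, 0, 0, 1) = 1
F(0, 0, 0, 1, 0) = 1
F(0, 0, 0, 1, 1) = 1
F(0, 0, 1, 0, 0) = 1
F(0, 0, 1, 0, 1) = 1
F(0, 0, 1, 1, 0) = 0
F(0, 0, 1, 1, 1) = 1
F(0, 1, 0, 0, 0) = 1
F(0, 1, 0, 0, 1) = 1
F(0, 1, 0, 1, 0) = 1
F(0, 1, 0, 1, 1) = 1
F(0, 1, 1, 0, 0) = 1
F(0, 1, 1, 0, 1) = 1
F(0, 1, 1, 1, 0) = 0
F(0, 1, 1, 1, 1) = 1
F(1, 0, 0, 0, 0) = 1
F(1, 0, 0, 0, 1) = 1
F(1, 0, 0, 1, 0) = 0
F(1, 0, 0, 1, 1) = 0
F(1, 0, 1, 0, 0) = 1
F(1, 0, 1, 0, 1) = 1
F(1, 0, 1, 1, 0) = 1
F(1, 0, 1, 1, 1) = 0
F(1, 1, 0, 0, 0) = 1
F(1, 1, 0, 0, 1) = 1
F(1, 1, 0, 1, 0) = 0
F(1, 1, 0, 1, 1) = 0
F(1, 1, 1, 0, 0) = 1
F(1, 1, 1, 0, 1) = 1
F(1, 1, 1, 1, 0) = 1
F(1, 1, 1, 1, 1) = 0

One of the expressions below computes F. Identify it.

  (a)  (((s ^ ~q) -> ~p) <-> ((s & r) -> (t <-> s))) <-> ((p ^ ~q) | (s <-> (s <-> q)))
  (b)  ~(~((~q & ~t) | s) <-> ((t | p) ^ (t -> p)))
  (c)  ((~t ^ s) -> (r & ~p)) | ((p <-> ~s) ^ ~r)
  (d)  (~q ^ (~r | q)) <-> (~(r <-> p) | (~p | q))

a

(b) disagrees with F on (0,0,0,0,1) (formula → 0, table → 1); rule it out.
(c) disagrees with F on (0,0,0,1,1) (formula → 0, table → 1); rule it out.
(d) disagrees with F on (0,0,0,0,0) (formula → 0, table → 1); rule it out.
(a) is the remaining candidate, and it agrees with F on all 32 inputs.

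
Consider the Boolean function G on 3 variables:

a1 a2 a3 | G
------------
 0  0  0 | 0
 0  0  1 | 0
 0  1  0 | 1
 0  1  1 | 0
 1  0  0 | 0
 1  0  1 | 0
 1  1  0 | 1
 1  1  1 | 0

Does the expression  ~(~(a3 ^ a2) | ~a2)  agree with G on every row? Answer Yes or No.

Check the formula against G row by row:
  a1=0, a2=0, a3=0: formula gives 0, G = 0 ✓
  a1=0, a2=0, a3=1: formula gives 0, G = 0 ✓
  a1=0, a2=1, a3=0: formula gives 1, G = 1 ✓
  a1=0, a2=1, a3=1: formula gives 0, G = 0 ✓
  a1=1, a2=0, a3=0: formula gives 0, G = 0 ✓
  … (the remaining 3 rows also agree.)
No disagreement on any input; they are logically equivalent.

Yes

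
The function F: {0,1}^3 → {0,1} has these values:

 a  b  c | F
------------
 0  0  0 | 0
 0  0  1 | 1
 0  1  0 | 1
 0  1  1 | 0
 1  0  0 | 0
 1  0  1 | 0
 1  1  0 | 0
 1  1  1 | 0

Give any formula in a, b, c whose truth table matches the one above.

F=1 on 2 inputs: (0,0,1), (0,1,0). Reading each as a conjunction of literals (¬a·¬b·c, ¬a·b·¬c) and taking the OR gives the canonical DNF.

F(a, b, c) = ((~a & ~b) & c) | ((~a & b) & ~c)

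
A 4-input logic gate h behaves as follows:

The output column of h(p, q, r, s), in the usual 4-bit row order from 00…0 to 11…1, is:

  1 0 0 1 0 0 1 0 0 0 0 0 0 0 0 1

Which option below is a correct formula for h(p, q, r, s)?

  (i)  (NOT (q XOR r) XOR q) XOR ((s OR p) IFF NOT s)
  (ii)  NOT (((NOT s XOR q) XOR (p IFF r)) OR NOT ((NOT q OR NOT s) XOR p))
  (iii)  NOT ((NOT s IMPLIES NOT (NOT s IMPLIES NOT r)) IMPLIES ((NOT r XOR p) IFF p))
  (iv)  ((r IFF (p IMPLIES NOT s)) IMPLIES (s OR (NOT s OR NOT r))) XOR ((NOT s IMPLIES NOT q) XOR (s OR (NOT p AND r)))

(i): at (0,0,0,1) it gives 1, but h = 0 — eliminated.
(iii): at (0,0,0,0) it gives 0, but h = 1 — eliminated.
(iv): at (0,0,0,0) it gives 0, but h = 1 — eliminated.
That leaves (ii). Evaluating it on every row reproduces the table of h exactly.

ii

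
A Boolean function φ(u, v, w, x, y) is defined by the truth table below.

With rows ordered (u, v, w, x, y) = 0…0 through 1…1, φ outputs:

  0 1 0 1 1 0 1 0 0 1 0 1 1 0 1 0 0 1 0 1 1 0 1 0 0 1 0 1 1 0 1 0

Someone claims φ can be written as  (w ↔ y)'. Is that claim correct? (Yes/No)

Yes

Evaluate (w ↔ y)' on each row and compare to φ:
  u=0, v=0, w=0, x=0, y=0: formula gives 0, φ = 0 ✓
  u=0, v=0, w=0, x=0, y=1: formula gives 1, φ = 1 ✓
  u=0, v=0, w=0, x=1, y=0: formula gives 0, φ = 0 ✓
  u=0, v=0, w=0, x=1, y=1: formula gives 1, φ = 1 ✓
  … (the remaining 28 rows also agree.)
All 32 rows match — the expression computes φ exactly.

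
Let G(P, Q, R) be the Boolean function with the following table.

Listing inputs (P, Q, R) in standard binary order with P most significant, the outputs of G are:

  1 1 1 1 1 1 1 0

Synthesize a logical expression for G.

The output is 0 only when every input is 1 — NAND of all inputs.

G(P, Q, R) = not ((P and Q) and R)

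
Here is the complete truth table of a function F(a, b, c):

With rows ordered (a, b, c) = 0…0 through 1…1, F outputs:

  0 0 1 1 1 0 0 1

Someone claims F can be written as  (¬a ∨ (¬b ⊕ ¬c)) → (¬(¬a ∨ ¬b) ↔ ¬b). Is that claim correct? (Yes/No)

Yes

Evaluate (¬a ∨ (¬b ⊕ ¬c)) → (¬(¬a ∨ ¬b) ↔ ¬b) on each row and compare to F:
  a=0, b=0, c=0: formula gives 0, F = 0 ✓
  a=0, b=0, c=1: formula gives 0, F = 0 ✓
  a=0, b=1, c=0: formula gives 1, F = 1 ✓
  a=0, b=1, c=1: formula gives 1, F = 1 ✓
  a=1, b=0, c=0: formula gives 1, F = 1 ✓
  …and likewise for the remaining 3 rows.
Every row agrees, so the formula is equivalent.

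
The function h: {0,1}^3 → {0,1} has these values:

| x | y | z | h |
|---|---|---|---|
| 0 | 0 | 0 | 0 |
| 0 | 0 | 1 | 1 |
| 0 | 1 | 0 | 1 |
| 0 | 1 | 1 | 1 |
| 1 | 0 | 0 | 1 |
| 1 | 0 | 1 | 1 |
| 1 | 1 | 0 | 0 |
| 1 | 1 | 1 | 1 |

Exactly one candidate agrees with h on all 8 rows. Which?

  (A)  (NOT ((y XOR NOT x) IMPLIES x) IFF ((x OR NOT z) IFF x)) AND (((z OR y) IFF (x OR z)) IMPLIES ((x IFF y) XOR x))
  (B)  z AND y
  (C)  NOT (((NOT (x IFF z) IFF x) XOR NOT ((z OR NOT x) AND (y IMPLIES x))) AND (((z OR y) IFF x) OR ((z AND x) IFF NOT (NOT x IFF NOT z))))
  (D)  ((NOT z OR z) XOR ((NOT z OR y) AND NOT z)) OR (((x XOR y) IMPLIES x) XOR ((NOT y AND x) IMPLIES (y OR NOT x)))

(A) disagrees with h on (0,1,1) (formula → 0, table → 1); rule it out.
(B) disagrees with h on (0,0,1) (formula → 0, table → 1); rule it out.
(C) disagrees with h on (1,1,0) (formula → 1, table → 0); rule it out.
(D) is the remaining candidate, and it agrees with h on all 8 inputs.

D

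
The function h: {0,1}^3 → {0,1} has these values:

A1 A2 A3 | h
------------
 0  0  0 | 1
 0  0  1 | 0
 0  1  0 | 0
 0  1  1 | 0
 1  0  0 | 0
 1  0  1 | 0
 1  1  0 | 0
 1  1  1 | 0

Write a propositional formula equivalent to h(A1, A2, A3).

The output is 1 only when every input is 0 — NOR of all inputs.

h(A1, A2, A3) = ¬((A1 ∨ A2) ∨ A3)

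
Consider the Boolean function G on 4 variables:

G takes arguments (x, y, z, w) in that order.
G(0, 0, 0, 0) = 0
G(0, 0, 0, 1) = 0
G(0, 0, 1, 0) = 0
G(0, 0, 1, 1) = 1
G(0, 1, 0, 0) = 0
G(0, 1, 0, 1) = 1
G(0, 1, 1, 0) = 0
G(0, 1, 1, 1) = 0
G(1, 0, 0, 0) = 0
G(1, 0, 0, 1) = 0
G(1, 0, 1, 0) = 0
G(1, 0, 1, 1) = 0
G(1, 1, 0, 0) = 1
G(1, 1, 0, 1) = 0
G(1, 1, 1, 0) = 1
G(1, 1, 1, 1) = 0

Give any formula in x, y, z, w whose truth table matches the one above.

G(x, y, z, w) = (((((¬x ∧ ¬y) ∧ z) ∧ w) ∨ (((¬x ∧ y) ∧ ¬z) ∧ w)) ∨ (((x ∧ y) ∧ ¬z) ∧ ¬w)) ∨ (((x ∧ y) ∧ z) ∧ ¬w)

The 1-rows are (0,0,1,1), (0,1,0,1), (1,1,0,0), (1,1,1,0). Each contributes one minterm — ¬x·¬y·z·w; ¬x·y·¬z·w; x·y·¬z·¬w; x·y·z·¬w — and their disjunction is a sum-of-products form of G.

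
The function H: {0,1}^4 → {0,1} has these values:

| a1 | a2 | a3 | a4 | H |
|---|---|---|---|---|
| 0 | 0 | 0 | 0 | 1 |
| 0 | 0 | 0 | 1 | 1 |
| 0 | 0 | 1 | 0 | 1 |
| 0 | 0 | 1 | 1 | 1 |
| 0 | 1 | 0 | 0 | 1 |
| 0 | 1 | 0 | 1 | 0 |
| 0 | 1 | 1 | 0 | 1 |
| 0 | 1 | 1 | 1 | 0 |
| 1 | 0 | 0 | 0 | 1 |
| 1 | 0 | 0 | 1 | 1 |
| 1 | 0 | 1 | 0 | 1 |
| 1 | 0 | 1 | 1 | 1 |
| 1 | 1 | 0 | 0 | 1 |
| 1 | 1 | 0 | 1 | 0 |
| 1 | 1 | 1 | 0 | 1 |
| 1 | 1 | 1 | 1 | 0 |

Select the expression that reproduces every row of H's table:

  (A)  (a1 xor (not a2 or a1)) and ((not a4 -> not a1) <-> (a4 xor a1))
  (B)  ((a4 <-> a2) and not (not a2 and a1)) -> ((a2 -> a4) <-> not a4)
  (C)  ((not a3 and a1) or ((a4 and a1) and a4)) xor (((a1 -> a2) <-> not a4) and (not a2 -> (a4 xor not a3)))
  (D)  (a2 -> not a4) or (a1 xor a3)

B

(A) fails at (0,0,0,0): the formula yields 0, H is 1.
(C) fails at (0,0,0,1): the formula yields 0, H is 1.
(D) fails at (0,1,1,1): the formula yields 1, H is 0.
Only (B) survives; checking it on all 16 rows confirms it matches H.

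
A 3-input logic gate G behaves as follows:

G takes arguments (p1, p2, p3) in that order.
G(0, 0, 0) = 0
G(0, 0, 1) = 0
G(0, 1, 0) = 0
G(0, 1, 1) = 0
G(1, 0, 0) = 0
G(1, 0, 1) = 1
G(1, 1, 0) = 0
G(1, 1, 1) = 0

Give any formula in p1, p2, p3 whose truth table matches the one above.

G is 1 on exactly one input, (1,0,1), whose minterm is p1·¬p2·p3. So G is just that conjunction.

G(p1, p2, p3) = (p1 and not p2) and p3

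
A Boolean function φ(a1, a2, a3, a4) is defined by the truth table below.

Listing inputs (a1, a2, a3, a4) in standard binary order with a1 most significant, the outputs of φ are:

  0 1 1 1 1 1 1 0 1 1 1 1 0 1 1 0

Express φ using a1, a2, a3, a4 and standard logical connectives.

φ(a1, a2, a3, a4) = NOT ((((((NOT a1 AND NOT a2) AND NOT a3) AND NOT a4) OR (((NOT a1 AND a2) AND a3) AND a4)) OR (((a1 AND a2) AND NOT a3) AND NOT a4)) OR (((a1 AND a2) AND a3) AND a4))

There are just 4 zero rows: (0,0,0,0), (0,1,1,1), (1,1,0,0), (1,1,1,1). Their minterms are ¬a1·¬a2·¬a3·¬a4, ¬a1·a2·a3·a4, a1·a2·¬a3·¬a4, a1·a2·a3·a4; the OR of those covers precisely the 0-outputs, and negating it yields φ.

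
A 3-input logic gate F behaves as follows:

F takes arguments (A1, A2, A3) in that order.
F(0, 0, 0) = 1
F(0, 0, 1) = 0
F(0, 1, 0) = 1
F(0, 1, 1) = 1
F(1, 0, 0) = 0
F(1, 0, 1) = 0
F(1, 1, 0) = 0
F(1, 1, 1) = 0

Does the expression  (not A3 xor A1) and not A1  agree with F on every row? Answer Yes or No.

Evaluate (not A3 xor A1) and not A1 on each row and compare to F:
  A1=0, A2=0, A3=0: formula gives 1, F = 1 ✓
  A1=0, A2=0, A3=1: formula gives 0, F = 0 ✓
  A1=0, A2=1, A3=0: formula gives 1, F = 1 ✓
  A1=0, A2=1, A3=1: formula gives 0, but F = 1 ✗
Since they disagree at (0,1,1), the expression is not a correct formula for F.

No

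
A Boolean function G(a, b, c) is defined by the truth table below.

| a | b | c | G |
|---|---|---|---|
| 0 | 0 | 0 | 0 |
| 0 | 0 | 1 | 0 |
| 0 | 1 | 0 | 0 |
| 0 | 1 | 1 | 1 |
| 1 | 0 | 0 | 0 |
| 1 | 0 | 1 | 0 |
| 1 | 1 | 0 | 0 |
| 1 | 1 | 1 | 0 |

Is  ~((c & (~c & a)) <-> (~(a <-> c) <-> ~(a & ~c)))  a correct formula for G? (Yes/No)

Test each input against both G and the formula:
  a=0, b=0, c=0: formula gives 0, G = 0 ✓
  a=0, b=0, c=1: formula gives 1, but G = 0 ✗
Row (0,0,1) is a counterexample, so the formula is not equivalent to G.

No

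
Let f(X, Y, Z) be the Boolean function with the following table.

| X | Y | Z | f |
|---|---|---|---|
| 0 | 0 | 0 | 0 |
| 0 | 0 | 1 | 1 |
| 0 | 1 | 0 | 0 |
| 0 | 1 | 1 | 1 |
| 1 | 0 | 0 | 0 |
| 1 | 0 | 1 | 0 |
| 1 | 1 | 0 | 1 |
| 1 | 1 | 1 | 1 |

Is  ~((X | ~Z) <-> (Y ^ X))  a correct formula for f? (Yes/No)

No

Check the formula against f row by row:
  X=0, Y=0, Z=0: formula gives 1, but f = 0 ✗
Row (0,0,0) is a counterexample, so the formula is not equivalent to f.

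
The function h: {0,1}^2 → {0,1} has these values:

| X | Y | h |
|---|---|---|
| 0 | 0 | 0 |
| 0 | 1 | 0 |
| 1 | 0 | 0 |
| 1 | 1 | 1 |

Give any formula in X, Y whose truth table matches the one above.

h(X, Y) = X and Y

The output is 1 only when every input is 1 — the AND of all inputs.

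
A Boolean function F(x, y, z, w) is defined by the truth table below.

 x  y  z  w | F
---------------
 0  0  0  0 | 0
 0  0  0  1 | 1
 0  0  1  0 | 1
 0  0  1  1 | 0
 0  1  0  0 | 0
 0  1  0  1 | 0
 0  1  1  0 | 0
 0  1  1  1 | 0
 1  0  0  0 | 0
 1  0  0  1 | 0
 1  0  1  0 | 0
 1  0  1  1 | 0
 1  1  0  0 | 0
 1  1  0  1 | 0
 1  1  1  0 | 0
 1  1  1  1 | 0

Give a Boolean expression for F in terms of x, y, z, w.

Collect the rows where F=1 — (0,0,0,1), (0,0,1,0) — and write one minterm per row: ¬x·¬y·¬z·w, ¬x·¬y·z·¬w. Their union (logical OR) reproduces the table exactly.

F(x, y, z, w) = (((x' · y') · z') · w) + (((x' · y') · z) · w')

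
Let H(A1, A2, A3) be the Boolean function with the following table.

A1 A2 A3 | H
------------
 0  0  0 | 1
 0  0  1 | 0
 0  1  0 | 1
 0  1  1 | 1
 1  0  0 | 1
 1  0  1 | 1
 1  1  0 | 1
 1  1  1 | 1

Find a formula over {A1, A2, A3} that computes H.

H(A1, A2, A3) = ((A1' · A2') · A3)'

Only row (0,0,1) gives 0. So H is 1 everywhere except there — the complement of the minterm ¬A1·¬A2·A3.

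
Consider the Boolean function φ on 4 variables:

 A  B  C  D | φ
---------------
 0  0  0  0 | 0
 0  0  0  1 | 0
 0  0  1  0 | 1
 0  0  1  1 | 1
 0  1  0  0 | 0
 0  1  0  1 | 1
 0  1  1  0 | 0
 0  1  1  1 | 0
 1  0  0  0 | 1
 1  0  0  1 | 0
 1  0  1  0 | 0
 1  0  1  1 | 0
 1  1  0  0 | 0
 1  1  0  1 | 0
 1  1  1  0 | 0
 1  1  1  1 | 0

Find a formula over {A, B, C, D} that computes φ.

The 1-rows are (0,0,1,0), (0,0,1,1), (0,1,0,1), (1,0,0,0). Each contributes one minterm — ¬A·¬B·C·¬D; ¬A·¬B·C·D; ¬A·B·¬C·D; A·¬B·¬C·¬D — and their disjunction is a sum-of-products form of φ.

φ(A, B, C, D) = (((((¬A ∧ ¬B) ∧ C) ∧ ¬D) ∨ (((¬A ∧ ¬B) ∧ C) ∧ D)) ∨ (((¬A ∧ B) ∧ ¬C) ∧ D)) ∨ (((A ∧ ¬B) ∧ ¬C) ∧ ¬D)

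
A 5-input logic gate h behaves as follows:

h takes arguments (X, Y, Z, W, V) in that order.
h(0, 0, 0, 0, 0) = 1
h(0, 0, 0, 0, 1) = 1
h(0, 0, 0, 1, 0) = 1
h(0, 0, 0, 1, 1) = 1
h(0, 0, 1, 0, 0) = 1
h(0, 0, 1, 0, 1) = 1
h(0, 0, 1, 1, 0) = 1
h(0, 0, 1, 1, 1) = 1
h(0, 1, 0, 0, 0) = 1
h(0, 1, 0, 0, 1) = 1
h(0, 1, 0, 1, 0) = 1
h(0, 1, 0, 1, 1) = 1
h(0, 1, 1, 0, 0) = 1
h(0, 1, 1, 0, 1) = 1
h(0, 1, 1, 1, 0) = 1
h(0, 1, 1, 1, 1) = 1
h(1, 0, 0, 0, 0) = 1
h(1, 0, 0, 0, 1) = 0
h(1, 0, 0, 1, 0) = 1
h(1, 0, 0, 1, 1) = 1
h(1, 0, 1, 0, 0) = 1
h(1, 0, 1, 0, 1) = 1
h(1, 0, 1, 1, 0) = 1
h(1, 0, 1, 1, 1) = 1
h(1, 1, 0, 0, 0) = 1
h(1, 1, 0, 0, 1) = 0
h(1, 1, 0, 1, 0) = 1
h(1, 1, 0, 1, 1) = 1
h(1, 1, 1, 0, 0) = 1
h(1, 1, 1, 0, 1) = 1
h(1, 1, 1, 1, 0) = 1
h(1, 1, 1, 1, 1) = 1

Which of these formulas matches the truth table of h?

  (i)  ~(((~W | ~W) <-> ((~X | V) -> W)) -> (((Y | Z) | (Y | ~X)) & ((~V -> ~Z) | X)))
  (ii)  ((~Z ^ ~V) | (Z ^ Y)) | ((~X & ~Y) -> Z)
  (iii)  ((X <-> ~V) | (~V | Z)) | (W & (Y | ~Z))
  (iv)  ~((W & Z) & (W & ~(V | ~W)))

(i) fails at (0,0,0,0,0): the formula yields 0, h is 1.
(ii) fails at (0,0,0,0,0): the formula yields 0, h is 1.
(iv) fails at (0,0,1,1,0): the formula yields 0, h is 1.
Only (iii) survives; checking it on all 32 rows confirms it matches h.

iii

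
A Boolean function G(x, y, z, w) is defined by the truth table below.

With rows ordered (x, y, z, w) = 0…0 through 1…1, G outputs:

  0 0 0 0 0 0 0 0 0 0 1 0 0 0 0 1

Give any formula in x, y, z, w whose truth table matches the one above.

G(x, y, z, w) = (((x AND NOT y) AND z) AND NOT w) OR (((x AND y) AND z) AND w)

Collect the rows where G=1 — (1,0,1,0), (1,1,1,1) — and write one minterm per row: x·¬y·z·¬w, x·y·z·w. Their union (logical OR) reproduces the table exactly.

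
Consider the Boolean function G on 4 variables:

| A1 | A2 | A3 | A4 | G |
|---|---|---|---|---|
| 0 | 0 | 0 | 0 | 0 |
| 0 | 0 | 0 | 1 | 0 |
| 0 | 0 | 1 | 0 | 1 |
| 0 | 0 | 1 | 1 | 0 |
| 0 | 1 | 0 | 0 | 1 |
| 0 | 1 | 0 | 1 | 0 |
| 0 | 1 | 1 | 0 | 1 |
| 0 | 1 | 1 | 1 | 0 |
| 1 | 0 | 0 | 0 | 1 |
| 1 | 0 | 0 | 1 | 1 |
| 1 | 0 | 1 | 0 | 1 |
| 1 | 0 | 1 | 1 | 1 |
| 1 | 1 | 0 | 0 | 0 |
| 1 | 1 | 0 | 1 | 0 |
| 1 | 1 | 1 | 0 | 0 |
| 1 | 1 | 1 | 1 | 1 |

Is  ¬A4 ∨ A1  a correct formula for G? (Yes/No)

No

Test each input against both G and the formula:
  A1=0, A2=0, A3=0, A4=0: formula gives 1, but G = 0 ✗
Since they disagree at (0,0,0,0), the expression is not a correct formula for G.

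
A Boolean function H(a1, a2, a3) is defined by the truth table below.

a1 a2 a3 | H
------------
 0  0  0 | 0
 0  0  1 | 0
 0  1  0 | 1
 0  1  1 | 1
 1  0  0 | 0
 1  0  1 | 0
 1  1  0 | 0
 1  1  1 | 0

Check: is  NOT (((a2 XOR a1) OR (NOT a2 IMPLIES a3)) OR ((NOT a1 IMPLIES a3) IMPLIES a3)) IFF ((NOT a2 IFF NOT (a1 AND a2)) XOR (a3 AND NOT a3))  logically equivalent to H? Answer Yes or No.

Test each input against both H and the formula:
  a1=0, a2=0, a3=0: formula gives 0, H = 0 ✓
  a1=0, a2=0, a3=1: formula gives 0, H = 0 ✓
  a1=0, a2=1, a3=0: formula gives 1, H = 1 ✓
  a1=0, a2=1, a3=1: formula gives 1, H = 1 ✓
  a1=1, a2=0, a3=0: formula gives 0, H = 0 ✓
  … (the remaining 3 rows also agree.)
No disagreement on any input; they are logically equivalent.

Yes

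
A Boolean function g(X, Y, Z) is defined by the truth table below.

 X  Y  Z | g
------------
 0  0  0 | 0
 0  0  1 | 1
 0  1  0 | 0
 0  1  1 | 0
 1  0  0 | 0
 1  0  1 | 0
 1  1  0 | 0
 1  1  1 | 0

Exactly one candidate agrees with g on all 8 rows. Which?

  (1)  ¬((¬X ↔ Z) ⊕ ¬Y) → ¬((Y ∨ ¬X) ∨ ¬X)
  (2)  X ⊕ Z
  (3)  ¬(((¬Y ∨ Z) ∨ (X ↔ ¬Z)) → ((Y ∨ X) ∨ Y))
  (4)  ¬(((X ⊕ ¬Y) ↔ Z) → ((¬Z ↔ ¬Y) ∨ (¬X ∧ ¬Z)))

(1): at (0,0,0) it gives 1, but g = 0 — eliminated.
(2): at (0,1,1) it gives 1, but g = 0 — eliminated.
(3): at (0,0,0) it gives 1, but g = 0 — eliminated.
That leaves (4). Evaluating it on every row reproduces the table of g exactly.

4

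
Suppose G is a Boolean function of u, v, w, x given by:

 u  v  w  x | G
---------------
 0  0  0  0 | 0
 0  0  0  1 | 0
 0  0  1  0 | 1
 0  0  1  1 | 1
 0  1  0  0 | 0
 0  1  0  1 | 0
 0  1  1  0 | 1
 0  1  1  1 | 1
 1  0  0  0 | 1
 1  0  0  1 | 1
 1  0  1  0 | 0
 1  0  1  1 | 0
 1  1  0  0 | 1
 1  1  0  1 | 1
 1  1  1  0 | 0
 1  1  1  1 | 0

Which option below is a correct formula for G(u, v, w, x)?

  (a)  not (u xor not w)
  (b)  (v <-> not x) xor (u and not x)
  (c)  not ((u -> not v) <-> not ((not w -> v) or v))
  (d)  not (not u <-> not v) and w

a

(b) fails at (0,0,0,1): the formula yields 1, G is 0.
(c) fails at (0,1,0,0): the formula yields 1, G is 0.
(d) fails at (0,0,1,0): the formula yields 0, G is 1.
That leaves (a). Evaluating it on every row reproduces the table of G exactly.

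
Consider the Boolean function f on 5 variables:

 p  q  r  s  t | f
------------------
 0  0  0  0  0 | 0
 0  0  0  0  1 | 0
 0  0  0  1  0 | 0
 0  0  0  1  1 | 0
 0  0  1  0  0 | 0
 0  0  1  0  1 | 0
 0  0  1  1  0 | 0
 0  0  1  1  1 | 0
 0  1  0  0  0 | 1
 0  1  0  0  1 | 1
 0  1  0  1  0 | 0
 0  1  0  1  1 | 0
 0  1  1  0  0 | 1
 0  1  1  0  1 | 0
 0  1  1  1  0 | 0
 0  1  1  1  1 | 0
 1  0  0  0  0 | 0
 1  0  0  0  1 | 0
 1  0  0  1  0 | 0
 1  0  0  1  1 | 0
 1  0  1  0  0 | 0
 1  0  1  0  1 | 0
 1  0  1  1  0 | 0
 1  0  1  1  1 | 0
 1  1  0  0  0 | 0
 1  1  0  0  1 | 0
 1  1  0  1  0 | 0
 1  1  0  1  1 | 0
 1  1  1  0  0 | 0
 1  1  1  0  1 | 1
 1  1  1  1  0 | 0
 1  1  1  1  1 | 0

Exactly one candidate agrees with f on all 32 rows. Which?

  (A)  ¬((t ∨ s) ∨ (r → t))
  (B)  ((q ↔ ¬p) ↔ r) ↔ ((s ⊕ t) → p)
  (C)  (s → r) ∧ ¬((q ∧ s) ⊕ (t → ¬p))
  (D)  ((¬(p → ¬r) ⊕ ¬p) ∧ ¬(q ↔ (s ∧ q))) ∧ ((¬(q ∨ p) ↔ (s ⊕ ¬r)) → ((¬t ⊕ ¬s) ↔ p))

(A) disagrees with f on (0,0,1,0,0) (formula → 1, table → 0); rule it out.
(B) disagrees with f on (0,0,0,0,0) (formula → 1, table → 0); rule it out.
(C) disagrees with f on (0,1,0,0,0) (formula → 0, table → 1); rule it out.
Only (D) survives; checking it on all 32 rows confirms it matches f.

D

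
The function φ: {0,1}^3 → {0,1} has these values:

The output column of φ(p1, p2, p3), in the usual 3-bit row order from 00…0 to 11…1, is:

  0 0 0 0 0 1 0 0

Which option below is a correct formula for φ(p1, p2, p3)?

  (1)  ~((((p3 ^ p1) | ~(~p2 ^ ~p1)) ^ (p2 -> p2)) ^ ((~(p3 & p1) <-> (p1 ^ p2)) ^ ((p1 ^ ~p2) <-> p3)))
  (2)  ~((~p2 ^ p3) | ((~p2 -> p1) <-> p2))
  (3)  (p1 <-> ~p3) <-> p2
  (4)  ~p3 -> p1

2

(1): at (0,0,0) it gives 1, but φ = 0 — eliminated.
(3): at (0,0,0) it gives 1, but φ = 0 — eliminated.
(4): at (0,0,1) it gives 1, but φ = 0 — eliminated.
That leaves (2). Evaluating it on every row reproduces the table of φ exactly.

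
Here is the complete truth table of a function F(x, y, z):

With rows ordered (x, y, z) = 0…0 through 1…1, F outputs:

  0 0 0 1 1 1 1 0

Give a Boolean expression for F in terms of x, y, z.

F(x, y, z) = ((((not x and y) and z) or ((x and not y) and not z)) or ((x and not y) and z)) or ((x and y) and not z)

The 1-rows are (0,1,1), (1,0,0), (1,0,1), (1,1,0). Each contributes one minterm — ¬x·y·z; x·¬y·¬z; x·¬y·z; x·y·¬z — and their disjunction is a sum-of-products form of F.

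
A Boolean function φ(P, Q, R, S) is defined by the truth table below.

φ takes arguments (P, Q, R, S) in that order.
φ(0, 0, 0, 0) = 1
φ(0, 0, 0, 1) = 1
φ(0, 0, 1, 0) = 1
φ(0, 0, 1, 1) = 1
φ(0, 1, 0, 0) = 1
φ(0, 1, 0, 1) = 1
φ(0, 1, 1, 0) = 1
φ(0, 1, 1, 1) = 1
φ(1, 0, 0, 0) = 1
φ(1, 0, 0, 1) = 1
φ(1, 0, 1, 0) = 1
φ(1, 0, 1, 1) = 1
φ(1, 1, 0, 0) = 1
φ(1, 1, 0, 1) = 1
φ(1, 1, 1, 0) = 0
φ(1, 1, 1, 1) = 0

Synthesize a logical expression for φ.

The 0-rows are (1,1,1,0), (1,1,1,1). Take each as a conjunction (P·Q·R·¬S, P·Q·R·S), form their disjunction, and complement — that gives a formula that is 1 everywhere φ is.

φ(P, Q, R, S) = ¬((((P ∧ Q) ∧ R) ∧ ¬S) ∨ (((P ∧ Q) ∧ R) ∧ S))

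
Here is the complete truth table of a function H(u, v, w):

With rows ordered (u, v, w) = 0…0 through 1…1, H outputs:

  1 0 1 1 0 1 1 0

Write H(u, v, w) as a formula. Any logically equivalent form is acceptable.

H(u, v, w) = NOT ((((NOT u AND NOT v) AND w) OR ((u AND NOT v) AND NOT w)) OR ((u AND v) AND w))

The 0-rows are (0,0,1), (1,0,0), (1,1,1). Take each as a conjunction (¬u·¬v·w, u·¬v·¬w, u·v·w), form their disjunction, and complement — that gives a formula that is 1 everywhere H is.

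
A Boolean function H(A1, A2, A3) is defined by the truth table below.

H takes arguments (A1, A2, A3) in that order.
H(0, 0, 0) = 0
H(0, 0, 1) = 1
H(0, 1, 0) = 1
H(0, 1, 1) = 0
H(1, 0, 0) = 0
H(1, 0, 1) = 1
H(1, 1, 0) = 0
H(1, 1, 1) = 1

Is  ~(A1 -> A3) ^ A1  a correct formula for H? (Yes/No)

No

Evaluate ~(A1 -> A3) ^ A1 on each row and compare to H:
  A1=0, A2=0, A3=0: formula gives 0, H = 0 ✓
  A1=0, A2=0, A3=1: formula gives 0, but H = 1 ✗
Row (0,0,1) is a counterexample, so the formula is not equivalent to H.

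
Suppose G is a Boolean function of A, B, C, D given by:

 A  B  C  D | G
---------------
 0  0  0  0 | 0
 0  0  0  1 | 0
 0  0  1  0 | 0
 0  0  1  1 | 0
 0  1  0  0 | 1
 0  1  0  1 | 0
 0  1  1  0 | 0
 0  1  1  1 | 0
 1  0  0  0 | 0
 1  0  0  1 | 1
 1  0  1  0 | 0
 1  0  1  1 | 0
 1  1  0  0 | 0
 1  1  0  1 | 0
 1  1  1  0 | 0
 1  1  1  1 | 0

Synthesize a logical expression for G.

Collect the rows where G=1 — (0,1,0,0), (1,0,0,1) — and write one minterm per row: ¬A·B·¬C·¬D, A·¬B·¬C·D. Their union (logical OR) reproduces the table exactly.

G(A, B, C, D) = (((not A and B) and not C) and not D) or (((A and not B) and not C) and D)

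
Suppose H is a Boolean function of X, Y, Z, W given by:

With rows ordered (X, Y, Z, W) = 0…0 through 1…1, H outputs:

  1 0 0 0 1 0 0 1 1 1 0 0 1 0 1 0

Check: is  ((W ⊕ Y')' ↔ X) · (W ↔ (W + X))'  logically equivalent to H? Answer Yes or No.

Check the formula against H row by row:
  X=0, Y=0, Z=0, W=0: formula gives 0, but H = 1 ✗
A single disagreement suffices: at (0,0,0,0) they differ, so the formula does not compute H.

No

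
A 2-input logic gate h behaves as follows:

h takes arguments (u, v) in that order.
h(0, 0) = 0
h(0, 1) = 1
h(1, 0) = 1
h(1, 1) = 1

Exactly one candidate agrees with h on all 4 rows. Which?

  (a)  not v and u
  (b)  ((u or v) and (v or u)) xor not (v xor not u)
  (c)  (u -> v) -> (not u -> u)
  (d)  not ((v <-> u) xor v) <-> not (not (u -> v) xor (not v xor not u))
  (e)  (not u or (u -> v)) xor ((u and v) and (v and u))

(a) fails at (0,1): the formula yields 0, h is 1.
(b) fails at (0,1): the formula yields 0, h is 1.
(c) fails at (0,1): the formula yields 0, h is 1.
(e) fails at (0,0): the formula yields 1, h is 0.
Only (d) survives; checking it on all 4 rows confirms it matches h.

d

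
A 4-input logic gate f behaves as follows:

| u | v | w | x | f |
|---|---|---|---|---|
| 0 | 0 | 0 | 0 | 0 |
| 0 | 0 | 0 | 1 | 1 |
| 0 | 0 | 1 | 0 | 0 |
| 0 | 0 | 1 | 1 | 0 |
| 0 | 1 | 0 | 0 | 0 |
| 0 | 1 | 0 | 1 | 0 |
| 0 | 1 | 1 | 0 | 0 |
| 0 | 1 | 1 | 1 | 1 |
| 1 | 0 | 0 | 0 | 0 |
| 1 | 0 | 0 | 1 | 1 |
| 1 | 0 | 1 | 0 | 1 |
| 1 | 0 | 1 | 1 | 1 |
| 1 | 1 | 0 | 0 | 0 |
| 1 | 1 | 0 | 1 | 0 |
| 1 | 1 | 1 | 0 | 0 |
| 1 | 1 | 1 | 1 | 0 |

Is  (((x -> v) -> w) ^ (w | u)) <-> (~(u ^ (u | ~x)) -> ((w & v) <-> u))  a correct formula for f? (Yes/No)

Test each input against both f and the formula:
  u=0, v=0, w=0, x=0: formula gives 0, f = 0 ✓
  u=0, v=0, w=0, x=1: formula gives 1, f = 1 ✓
  u=0, v=0, w=1, x=0: formula gives 0, f = 0 ✓
  u=0, v=0, w=1, x=1: formula gives 0, f = 0 ✓
  …and likewise for the remaining 12 rows.
No disagreement on any input; they are logically equivalent.

Yes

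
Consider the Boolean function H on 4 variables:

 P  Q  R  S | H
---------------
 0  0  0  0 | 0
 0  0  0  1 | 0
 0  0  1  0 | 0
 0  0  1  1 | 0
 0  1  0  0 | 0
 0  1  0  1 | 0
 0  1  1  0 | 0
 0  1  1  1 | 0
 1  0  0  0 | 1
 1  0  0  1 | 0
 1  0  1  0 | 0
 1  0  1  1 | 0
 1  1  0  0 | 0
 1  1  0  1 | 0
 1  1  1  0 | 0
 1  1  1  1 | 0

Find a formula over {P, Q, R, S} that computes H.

H(P, Q, R, S) = ((P & ~Q) & ~R) & ~S

Only row (1,0,0,0) gives 1. That row's minterm P·¬Q·¬R·¬S is H directly.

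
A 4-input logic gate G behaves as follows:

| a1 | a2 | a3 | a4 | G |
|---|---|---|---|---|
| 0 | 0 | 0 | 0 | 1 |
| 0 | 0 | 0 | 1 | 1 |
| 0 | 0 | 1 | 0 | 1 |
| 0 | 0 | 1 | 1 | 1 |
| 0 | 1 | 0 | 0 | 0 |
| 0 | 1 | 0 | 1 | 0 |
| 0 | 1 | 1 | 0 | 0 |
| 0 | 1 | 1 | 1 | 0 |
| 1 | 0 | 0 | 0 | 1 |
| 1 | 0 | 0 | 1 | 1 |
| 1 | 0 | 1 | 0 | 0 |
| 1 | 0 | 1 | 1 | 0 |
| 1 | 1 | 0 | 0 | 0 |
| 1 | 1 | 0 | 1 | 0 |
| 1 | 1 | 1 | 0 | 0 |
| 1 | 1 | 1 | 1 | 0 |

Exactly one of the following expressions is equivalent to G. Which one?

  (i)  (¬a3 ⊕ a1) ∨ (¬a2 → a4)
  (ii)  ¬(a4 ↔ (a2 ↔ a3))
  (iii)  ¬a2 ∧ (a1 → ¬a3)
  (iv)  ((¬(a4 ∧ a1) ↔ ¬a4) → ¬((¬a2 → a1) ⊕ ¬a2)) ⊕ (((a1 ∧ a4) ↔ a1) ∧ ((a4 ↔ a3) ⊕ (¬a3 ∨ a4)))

(i) fails at (0,0,1,0): the formula yields 0, G is 1.
(ii) fails at (0,0,0,1): the formula yields 0, G is 1.
(iv) fails at (0,0,0,0): the formula yields 0, G is 1.
Only (iii) survives; checking it on all 16 rows confirms it matches G.

iii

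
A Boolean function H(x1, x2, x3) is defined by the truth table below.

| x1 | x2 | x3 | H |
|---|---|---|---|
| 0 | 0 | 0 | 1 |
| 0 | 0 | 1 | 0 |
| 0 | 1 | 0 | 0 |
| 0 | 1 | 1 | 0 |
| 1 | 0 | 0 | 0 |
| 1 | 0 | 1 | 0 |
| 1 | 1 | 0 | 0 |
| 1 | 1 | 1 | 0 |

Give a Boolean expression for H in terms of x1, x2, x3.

H(x1, x2, x3) = ((x1 + x2) + x3)'

The output is 1 only when every input is 0 — NOR of all inputs.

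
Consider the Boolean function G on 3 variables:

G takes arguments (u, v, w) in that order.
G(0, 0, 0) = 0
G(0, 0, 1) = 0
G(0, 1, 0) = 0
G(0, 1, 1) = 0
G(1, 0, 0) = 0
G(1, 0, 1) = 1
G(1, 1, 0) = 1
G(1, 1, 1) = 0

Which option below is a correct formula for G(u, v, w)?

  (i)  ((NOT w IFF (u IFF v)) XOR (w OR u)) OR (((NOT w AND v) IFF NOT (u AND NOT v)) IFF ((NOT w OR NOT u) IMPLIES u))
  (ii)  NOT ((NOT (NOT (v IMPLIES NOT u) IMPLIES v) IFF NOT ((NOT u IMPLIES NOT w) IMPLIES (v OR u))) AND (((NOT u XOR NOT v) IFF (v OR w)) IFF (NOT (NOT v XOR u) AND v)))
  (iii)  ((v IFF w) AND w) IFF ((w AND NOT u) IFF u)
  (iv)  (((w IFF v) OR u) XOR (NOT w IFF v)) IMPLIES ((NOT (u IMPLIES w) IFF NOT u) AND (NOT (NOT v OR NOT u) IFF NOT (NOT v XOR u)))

iv

(i) disagrees with G on (0,0,0) (formula → 1, table → 0); rule it out.
(ii) disagrees with G on (0,0,0) (formula → 1, table → 0); rule it out.
(iii) disagrees with G on (0,0,1) (formula → 1, table → 0); rule it out.
(iv) is the remaining candidate, and it agrees with G on all 8 inputs.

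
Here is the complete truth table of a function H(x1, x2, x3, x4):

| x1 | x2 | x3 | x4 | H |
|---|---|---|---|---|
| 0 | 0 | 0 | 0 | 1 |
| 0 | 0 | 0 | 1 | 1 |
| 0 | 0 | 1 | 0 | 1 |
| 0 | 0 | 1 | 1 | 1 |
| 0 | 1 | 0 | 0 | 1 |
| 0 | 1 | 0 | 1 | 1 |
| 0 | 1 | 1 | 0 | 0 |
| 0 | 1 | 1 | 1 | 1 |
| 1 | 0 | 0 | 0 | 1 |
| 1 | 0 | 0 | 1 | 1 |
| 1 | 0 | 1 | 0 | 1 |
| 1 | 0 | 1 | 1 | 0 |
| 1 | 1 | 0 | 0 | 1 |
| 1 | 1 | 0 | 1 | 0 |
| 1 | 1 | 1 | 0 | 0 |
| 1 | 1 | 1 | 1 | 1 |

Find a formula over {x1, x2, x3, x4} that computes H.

H(x1, x2, x3, x4) = ((((((x1' · x2) · x3) · x4') + (((x1 · x2') · x3) · x4)) + (((x1 · x2) · x3') · x4)) + (((x1 · x2) · x3) · x4'))'

The 0-rows are (0,1,1,0), (1,0,1,1), (1,1,0,1), (1,1,1,0). Take each as a conjunction (¬x1·x2·x3·¬x4, x1·¬x2·x3·x4, x1·x2·¬x3·x4, x1·x2·x3·¬x4), form their disjunction, and complement — that gives a formula that is 1 everywhere H is.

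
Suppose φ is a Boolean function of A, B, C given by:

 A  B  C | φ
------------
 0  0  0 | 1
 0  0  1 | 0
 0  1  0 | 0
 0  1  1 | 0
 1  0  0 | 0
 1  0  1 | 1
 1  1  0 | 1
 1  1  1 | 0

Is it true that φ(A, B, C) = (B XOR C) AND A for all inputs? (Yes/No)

No

Test each input against both φ and the formula:
  A=0, B=0, C=0: formula gives 0, but φ = 1 ✗
Row (0,0,0) is a counterexample, so the formula is not equivalent to φ.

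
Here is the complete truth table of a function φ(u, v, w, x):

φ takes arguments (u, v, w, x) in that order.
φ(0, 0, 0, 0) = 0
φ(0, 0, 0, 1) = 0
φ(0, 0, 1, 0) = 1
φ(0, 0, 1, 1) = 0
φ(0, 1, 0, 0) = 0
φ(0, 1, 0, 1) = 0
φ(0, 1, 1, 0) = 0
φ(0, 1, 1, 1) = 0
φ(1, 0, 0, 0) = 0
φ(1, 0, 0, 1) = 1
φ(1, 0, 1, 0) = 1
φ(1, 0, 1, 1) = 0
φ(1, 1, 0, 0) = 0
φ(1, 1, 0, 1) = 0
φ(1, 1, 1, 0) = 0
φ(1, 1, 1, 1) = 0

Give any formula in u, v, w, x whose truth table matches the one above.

φ(u, v, w, x) = ((((~u & ~v) & w) & ~x) | (((u & ~v) & ~w) & x)) | (((u & ~v) & w) & ~x)

Collect the rows where φ=1 — (0,0,1,0), (1,0,0,1), (1,0,1,0) — and write one minterm per row: ¬u·¬v·w·¬x, u·¬v·¬w·x, u·¬v·w·¬x. Their union (logical OR) reproduces the table exactly.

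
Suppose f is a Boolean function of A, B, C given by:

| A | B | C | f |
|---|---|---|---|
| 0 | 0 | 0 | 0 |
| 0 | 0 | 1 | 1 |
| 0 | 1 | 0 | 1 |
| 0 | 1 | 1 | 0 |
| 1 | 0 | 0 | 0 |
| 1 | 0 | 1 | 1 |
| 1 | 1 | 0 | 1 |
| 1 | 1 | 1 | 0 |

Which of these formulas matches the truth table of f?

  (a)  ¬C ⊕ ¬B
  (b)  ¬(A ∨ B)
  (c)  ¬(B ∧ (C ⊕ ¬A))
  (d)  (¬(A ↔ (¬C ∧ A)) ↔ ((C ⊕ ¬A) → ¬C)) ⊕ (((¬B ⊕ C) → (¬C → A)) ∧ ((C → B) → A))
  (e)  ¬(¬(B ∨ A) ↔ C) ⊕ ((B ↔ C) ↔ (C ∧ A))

a

(b): at (0,0,0) it gives 1, but f = 0 — eliminated.
(c): at (0,0,0) it gives 1, but f = 0 — eliminated.
(d): at (0,1,0) it gives 0, but f = 1 — eliminated.
(e): at (0,0,0) it gives 1, but f = 0 — eliminated.
(a) is the remaining candidate, and it agrees with f on all 8 inputs.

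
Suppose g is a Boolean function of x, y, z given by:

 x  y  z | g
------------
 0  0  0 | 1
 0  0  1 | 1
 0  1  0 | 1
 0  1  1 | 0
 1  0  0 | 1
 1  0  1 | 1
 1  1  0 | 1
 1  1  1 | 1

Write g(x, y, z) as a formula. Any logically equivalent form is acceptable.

g(x, y, z) = NOT ((NOT x AND y) AND z)

Only row (0,1,1) gives 0. So g is 1 everywhere except there — the complement of the minterm ¬x·y·z.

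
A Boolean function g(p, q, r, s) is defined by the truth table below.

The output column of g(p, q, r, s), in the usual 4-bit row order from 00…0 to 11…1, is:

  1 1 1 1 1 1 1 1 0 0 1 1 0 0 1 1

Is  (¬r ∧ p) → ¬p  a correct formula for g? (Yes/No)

Evaluate (¬r ∧ p) → ¬p on each row and compare to g:
  p=0, q=0, r=0, s=0: formula gives 1, g = 1 ✓
  p=0, q=0, r=0, s=1: formula gives 1, g = 1 ✓
  p=0, q=0, r=1, s=0: formula gives 1, g = 1 ✓
  p=0, q=0, r=1, s=1: formula gives 1, g = 1 ✓
  …and likewise for the remaining 12 rows.
All 16 rows match — the expression computes g exactly.

Yes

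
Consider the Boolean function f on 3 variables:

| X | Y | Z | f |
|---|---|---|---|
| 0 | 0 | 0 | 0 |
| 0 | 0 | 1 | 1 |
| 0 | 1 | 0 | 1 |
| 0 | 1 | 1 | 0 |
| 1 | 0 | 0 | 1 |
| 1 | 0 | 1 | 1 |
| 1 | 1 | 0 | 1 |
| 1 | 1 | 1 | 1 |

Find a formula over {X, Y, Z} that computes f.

The 0-rows are (0,0,0), (0,1,1). Take each as a conjunction (¬X·¬Y·¬Z, ¬X·Y·Z), form their disjunction, and complement — that gives a formula that is 1 everywhere f is.

f(X, Y, Z) = NOT (((NOT X AND NOT Y) AND NOT Z) OR ((NOT X AND Y) AND Z))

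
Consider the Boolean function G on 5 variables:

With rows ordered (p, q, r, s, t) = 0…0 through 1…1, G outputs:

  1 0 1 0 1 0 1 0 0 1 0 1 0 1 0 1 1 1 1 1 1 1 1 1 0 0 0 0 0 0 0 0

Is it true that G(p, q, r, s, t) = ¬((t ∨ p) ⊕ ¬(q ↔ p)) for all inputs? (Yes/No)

Check the formula against G row by row:
  p=0, q=0, r=0, s=0, t=0: formula gives 1, G = 1 ✓
  p=0, q=0, r=0, s=0, t=1: formula gives 0, G = 0 ✓
  p=0, q=0, r=0, s=1, t=0: formula gives 1, G = 1 ✓
  p=0, q=0, r=0, s=1, t=1: formula gives 0, G = 0 ✓
  … (the remaining 28 rows also agree.)
All 32 rows match — the expression computes G exactly.

Yes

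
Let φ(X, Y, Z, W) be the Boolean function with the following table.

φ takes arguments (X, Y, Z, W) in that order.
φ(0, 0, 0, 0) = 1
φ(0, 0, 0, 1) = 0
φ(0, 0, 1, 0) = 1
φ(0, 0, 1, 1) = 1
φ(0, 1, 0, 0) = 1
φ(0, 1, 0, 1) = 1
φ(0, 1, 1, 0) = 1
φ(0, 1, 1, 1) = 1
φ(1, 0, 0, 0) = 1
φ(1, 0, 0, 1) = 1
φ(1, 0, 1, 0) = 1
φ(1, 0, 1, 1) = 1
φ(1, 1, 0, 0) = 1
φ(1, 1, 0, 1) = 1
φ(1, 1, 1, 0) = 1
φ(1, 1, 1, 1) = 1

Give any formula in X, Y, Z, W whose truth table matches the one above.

φ(X, Y, Z, W) = not (((not X and not Y) and not Z) and W)

Only row (0,0,0,1) gives 0. So φ is 1 everywhere except there — the complement of the minterm ¬X·¬Y·¬Z·W.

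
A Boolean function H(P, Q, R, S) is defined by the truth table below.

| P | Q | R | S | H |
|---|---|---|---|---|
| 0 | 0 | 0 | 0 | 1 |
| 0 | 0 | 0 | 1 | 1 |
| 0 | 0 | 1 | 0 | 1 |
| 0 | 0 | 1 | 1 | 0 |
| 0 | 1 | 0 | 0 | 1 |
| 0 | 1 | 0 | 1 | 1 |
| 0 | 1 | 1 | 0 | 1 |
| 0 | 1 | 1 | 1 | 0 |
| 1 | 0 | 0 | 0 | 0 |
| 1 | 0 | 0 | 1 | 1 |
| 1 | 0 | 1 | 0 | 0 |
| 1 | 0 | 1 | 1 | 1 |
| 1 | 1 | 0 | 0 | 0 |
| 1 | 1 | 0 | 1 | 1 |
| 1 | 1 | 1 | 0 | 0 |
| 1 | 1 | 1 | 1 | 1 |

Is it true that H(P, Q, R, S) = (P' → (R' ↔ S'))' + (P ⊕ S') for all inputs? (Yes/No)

Yes

Test each input against both H and the formula:
  P=0, Q=0, R=0, S=0: formula gives 1, H = 1 ✓
  P=0, Q=0, R=0, S=1: formula gives 1, H = 1 ✓
  P=0, Q=0, R=1, S=0: formula gives 1, H = 1 ✓
  P=0, Q=0, R=1, S=1: formula gives 0, H = 0 ✓
  … (the remaining 12 rows also agree.)
No disagreement on any input; they are logically equivalent.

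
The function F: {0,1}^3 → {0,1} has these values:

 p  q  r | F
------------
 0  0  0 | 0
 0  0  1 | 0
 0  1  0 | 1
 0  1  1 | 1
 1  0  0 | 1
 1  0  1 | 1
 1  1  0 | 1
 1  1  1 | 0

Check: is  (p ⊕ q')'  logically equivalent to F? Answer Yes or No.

No

Evaluate (p ⊕ q')' on each row and compare to F:
  p=0, q=0, r=0: formula gives 0, F = 0 ✓
  p=0, q=0, r=1: formula gives 0, F = 0 ✓
  p=0, q=1, r=0: formula gives 1, F = 1 ✓
  p=0, q=1, r=1: formula gives 1, F = 1 ✓
  p=1, q=0, r=0: formula gives 1, F = 1 ✓
  …
  p=1, q=1, r=0: formula gives 0, but F = 1 ✗
Since they disagree at (1,1,0), the expression is not a correct formula for F.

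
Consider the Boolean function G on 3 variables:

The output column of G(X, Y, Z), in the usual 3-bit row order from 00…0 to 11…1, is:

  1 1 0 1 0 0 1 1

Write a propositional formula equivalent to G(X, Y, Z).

G(X, Y, Z) = not ((((not X and Y) and not Z) or ((X and not Y) and not Z)) or ((X and not Y) and Z))

There are just 3 zero rows: (0,1,0), (1,0,0), (1,0,1). Their minterms are ¬X·Y·¬Z, X·¬Y·¬Z, X·¬Y·Z; the OR of those covers precisely the 0-outputs, and negating it yields G.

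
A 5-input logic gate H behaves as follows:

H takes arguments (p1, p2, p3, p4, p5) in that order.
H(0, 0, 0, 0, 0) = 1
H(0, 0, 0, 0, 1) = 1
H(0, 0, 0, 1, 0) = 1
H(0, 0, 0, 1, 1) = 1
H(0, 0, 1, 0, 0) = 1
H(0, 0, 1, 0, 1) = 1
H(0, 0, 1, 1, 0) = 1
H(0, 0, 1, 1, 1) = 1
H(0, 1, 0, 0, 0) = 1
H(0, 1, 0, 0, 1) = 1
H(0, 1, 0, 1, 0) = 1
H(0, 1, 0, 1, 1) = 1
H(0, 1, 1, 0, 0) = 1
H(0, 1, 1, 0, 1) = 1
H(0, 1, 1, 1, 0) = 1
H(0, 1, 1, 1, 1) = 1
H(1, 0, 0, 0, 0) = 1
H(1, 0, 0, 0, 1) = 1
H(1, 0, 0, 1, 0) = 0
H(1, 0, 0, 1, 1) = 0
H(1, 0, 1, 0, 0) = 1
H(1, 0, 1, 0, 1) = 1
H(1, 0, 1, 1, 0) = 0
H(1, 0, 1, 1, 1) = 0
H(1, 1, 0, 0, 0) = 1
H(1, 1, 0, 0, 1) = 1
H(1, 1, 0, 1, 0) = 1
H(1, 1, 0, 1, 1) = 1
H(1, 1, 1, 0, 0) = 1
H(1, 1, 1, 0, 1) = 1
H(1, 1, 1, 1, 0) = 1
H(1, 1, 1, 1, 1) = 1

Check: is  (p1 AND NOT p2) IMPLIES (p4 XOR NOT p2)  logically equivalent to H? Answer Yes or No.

Yes

Test each input against both H and the formula:
  p1=0, p2=0, p3=0, p4=0, p5=0: formula gives 1, H = 1 ✓
  p1=0, p2=0, p3=0, p4=0, p5=1: formula gives 1, H = 1 ✓
  p1=0, p2=0, p3=0, p4=1, p5=0: formula gives 1, H = 1 ✓
  p1=0, p2=0, p3=0, p4=1, p5=1: formula gives 1, H = 1 ✓
  …and likewise for the remaining 28 rows.
All 32 rows match — the expression computes H exactly.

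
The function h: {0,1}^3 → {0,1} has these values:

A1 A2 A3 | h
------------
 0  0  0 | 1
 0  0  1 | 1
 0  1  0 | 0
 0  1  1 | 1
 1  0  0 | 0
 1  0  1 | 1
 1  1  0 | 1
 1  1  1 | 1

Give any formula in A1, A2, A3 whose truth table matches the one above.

There are just 2 zero rows: (0,1,0), (1,0,0). Their minterms are ¬A1·A2·¬A3, A1·¬A2·¬A3; the OR of those covers precisely the 0-outputs, and negating it yields h.

h(A1, A2, A3) = NOT (((NOT A1 AND A2) AND NOT A3) OR ((A1 AND NOT A2) AND NOT A3))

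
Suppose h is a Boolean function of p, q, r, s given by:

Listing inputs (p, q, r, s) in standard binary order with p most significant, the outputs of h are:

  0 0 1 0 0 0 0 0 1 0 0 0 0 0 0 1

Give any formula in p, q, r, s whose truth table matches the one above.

h(p, q, r, s) = ((((p' · q') · r) · s') + (((p · q') · r') · s')) + (((p · q) · r) · s)

The 1-rows are (0,0,1,0), (1,0,0,0), (1,1,1,1). Each contributes one minterm — ¬p·¬q·r·¬s; p·¬q·¬r·¬s; p·q·r·s — and their disjunction is a sum-of-products form of h.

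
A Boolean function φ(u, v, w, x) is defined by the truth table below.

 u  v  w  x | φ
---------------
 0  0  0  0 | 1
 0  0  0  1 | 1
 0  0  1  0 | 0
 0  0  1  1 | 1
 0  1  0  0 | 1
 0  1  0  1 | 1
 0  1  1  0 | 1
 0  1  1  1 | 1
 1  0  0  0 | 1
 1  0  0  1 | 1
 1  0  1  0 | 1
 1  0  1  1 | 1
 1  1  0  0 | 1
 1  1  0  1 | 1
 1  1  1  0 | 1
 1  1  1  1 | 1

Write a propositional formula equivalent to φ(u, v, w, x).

φ(u, v, w, x) = not (((not u and not v) and w) and not x)

Only row (0,0,1,0) gives 0. So φ is 1 everywhere except there — the complement of the minterm ¬u·¬v·w·¬x.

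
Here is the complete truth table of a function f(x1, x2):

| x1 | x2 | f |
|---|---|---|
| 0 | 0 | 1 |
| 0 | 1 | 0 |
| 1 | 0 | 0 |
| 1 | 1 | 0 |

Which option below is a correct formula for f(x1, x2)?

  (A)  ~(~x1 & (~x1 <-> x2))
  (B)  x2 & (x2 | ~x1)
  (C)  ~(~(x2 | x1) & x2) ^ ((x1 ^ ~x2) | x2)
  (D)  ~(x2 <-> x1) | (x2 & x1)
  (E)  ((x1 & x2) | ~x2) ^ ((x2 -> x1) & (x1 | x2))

(A): at (1,0) it gives 1, but f = 0 — eliminated.
(B): at (0,0) it gives 0, but f = 1 — eliminated.
(C): at (0,0) it gives 0, but f = 1 — eliminated.
(D): at (0,0) it gives 0, but f = 1 — eliminated.
Only (E) survives; checking it on all 4 rows confirms it matches f.

E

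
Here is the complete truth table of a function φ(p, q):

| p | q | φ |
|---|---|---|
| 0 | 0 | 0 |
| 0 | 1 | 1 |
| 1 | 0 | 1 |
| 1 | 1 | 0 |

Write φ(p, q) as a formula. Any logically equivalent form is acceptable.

φ(p, q) = p xor q

The output is 1 exactly when an odd number of inputs are 1 — the 2-way XOR (parity).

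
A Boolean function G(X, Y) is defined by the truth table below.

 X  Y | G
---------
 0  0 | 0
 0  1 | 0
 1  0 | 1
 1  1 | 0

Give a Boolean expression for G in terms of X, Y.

1 only at (1,0): X AND NOT Y.

G(X, Y) = X & ~Y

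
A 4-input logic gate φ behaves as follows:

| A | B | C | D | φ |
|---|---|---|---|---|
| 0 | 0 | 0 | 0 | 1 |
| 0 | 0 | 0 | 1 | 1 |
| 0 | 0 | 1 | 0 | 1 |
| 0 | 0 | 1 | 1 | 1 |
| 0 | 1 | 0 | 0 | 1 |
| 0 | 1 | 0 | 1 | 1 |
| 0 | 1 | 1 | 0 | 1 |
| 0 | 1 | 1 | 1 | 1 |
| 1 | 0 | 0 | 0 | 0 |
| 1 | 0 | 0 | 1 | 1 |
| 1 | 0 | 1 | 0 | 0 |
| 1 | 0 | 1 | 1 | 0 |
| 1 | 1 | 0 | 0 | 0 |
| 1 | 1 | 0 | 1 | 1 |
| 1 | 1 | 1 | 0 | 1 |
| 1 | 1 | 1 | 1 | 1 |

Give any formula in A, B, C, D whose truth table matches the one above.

The 0-rows are (1,0,0,0), (1,0,1,0), (1,0,1,1), (1,1,0,0). Take each as a conjunction (A·¬B·¬C·¬D, A·¬B·C·¬D, A·¬B·C·D, A·B·¬C·¬D), form their disjunction, and complement — that gives a formula that is 1 everywhere φ is.

φ(A, B, C, D) = ~((((((A & ~B) & ~C) & ~D) | (((A & ~B) & C) & ~D)) | (((A & ~B) & C) & D)) | (((A & B) & ~C) & ~D))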